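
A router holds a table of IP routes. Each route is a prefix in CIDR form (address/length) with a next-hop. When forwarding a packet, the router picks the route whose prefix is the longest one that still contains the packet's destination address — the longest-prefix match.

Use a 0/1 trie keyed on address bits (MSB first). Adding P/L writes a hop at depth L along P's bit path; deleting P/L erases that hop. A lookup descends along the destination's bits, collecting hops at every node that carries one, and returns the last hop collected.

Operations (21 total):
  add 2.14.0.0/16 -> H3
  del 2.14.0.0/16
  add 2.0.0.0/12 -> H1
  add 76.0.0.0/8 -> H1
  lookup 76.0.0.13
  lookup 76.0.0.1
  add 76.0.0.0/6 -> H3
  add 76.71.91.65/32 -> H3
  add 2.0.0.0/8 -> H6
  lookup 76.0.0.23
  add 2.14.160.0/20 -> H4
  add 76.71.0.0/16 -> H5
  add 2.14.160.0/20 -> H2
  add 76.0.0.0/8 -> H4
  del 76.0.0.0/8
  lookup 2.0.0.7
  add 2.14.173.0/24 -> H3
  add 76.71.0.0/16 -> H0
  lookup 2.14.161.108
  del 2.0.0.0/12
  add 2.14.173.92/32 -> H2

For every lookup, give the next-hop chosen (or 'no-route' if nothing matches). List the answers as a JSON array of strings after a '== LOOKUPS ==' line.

Process each operation:
  add 2.14.0.0/16 -> H3 at depth 16
  del 2.14.0.0/16 (clear depth 16)
  add 2.0.0.0/12 -> H1 at depth 12
  add 76.0.0.0/8 -> H1 at depth 8
  ? 76.0.0.13  path d0:-→d1:-→d2:-→d3:-→d4:-→d5:-→d6:-→d7:-→d8:H1  best=H1
  ? 76.0.0.1  path d0:-→d1:-→d2:-→d3:-→d4:-→d5:-→d6:-→d7:-→d8:H1  best=H1
  add 76.0.0.0/6 -> H3 at depth 6
  add 76.71.91.65/32 -> H3 at depth 32
  add 2.0.0.0/8 -> H6 at depth 8
  ? 76.0.0.23  path d0:-→d1:-→d2:-→d3:-→d4:-→d5:-→d6:H3→d7:-→d8:H1→d9:-  best=H1
  add 2.14.160.0/20 -> H4 at depth 20
  add 76.71.0.0/16 -> H5 at depth 16
  add 2.14.160.0/20 -> H2 at depth 20
  add 76.0.0.0/8 -> H4 at depth 8
  del 76.0.0.0/8 (clear depth 8)
  ? 2.0.0.7  path d0:-→d1:-→d2:-→d3:-→d4:-→d5:-→d6:-→d7:-→d8:H6→d9:-→d10:-→d11:-→d12:H1  best=H1
  add 2.14.173.0/24 -> H3 at depth 24
  add 76.71.0.0/16 -> H0 at depth 16
  ? 2.14.161.108  path d0:-→d1:-→d2:-→d3:-→d4:-→d5:-→d6:-→d7:-→d8:H6→d9:-→d10:-→d11:-→d12:H1→d13:-→d14:-→d15:-→d16:-→d17:-→d18:-→d19:-→d20:H2  best=H2
  del 2.0.0.0/12 (clear depth 12)
  add 2.14.173.92/32 -> H2 at depth 32

== LOOKUPS ==
["H1","H1","H1","H1","H2"]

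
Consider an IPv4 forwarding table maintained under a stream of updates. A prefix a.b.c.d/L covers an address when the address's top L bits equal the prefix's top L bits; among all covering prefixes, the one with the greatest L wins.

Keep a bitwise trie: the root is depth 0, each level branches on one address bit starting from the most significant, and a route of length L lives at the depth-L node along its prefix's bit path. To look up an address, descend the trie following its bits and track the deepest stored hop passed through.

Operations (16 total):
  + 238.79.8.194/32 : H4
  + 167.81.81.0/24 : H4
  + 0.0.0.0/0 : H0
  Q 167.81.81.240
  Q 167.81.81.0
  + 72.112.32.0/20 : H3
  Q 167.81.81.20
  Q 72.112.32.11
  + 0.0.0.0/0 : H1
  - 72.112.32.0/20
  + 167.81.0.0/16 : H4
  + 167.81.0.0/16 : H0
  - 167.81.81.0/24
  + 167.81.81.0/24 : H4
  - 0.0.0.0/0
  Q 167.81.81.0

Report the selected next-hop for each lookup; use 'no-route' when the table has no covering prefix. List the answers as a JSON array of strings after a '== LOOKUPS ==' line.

Apply in order:
  add 238.79.8.194/32 -> H4 at depth 32
  add 167.81.81.0/24 -> H4 at depth 24
  add 0.0.0.0/0 -> H0 at depth 0
  ? 167.81.81.240  path d0:H0→d1:-→d2:-→d3:-→d4:-→d5:-→d6:-→d7:-→d8:-→d9:-→d10:-→d11:-→d12:-→d13:-→d14:-→d15:-→d16:-→d17:-→d18:-→d19:-→d20:-→d21:-→d22:-→d23:-→d24:H4  best=H4
  ? 167.81.81.0  path d0:H0→d1:-→d2:-→d3:-→d4:-→d5:-→d6:-→d7:-→d8:-→d9:-→d10:-→d11:-→d12:-→d13:-→d14:-→d15:-→d16:-→d17:-→d18:-→d19:-→d20:-→d21:-→d22:-→d23:-→d24:H4  best=H4
  add 72.112.32.0/20 -> H3 at depth 20
  ? 167.81.81.20  path d0:H0→d1:-→d2:-→d3:-→d4:-→d5:-→d6:-→d7:-→d8:-→d9:-→d10:-→d11:-→d12:-→d13:-→d14:-→d15:-→d16:-→d17:-→d18:-→d19:-→d20:-→d21:-→d22:-→d23:-→d24:H4  best=H4
  ? 72.112.32.11  path d0:H0→d1:-→d2:-→d3:-→d4:-→d5:-→d6:-→d7:-→d8:-→d9:-→d10:-→d11:-→d12:-→d13:-→d14:-→d15:-→d16:-→d17:-→d18:-→d19:-→d20:H3  best=H3
  add 0.0.0.0/0 -> H1 at depth 0
  - 72.112.32.0/20 clear@20
  add 167.81.0.0/16 -> H4 at depth 16
  add 167.81.0.0/16 -> H0 at depth 16
  - 167.81.81.0/24 clear@24
  add 167.81.81.0/24 -> H4 at depth 24
  - 0.0.0.0/0 clear@0
  ? 167.81.81.0  path d0:-→d1:-→d2:-→d3:-→d4:-→d5:-→d6:-→d7:-→d8:-→d9:-→d10:-→d11:-→d12:-→d13:-→d14:-→d15:-→d16:H0→d17:-→d18:-→d19:-→d20:-→d21:-→d22:-→d23:-→d24:H4  best=H4

== LOOKUPS ==
["H4","H4","H4","H3","H4"]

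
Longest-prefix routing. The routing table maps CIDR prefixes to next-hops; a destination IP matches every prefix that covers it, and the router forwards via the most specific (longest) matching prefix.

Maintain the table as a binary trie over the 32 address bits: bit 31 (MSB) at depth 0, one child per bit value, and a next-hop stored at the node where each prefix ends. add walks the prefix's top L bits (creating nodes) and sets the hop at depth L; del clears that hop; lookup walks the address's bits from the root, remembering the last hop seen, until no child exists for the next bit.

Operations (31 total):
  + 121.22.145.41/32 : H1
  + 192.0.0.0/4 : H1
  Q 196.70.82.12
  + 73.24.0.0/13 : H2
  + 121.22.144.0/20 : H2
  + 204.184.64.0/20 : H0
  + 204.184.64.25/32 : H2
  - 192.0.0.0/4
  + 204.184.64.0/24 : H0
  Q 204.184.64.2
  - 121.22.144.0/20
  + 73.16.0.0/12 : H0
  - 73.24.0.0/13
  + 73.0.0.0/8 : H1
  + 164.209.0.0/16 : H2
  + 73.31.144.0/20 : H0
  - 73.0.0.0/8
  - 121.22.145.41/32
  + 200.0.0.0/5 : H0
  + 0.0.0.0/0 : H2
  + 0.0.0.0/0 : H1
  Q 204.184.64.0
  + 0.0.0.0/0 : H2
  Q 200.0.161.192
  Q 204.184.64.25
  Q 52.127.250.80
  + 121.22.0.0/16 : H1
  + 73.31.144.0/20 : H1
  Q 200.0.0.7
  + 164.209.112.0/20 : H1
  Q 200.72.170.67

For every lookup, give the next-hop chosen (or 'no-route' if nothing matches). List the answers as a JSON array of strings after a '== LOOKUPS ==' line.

Trace:
  add 121.22.145.41/32 -> H1 at depth 32
  add 192.0.0.0/4 -> H1 at depth 4
  Q 196.70.82.12: descend 1100 ; hops seen [H1] ; pick H1
  add 73.24.0.0/13 -> H2 at depth 13
  add 121.22.144.0/20 -> H2 at depth 20
  add 204.184.64.0/20 -> H0 at depth 20
  add 204.184.64.25/32 -> H2 at depth 32
  - 192.0.0.0/4 clear@4
  add 204.184.64.0/24 -> H0 at depth 24
  Q 204.184.64.2: descend 110011001011100001000000000 ; hops seen [H0,H0] ; pick H0
  - 121.22.144.0/20 clear@20
  add 73.16.0.0/12 -> H0 at depth 12
  - 73.24.0.0/13 clear@13
  add 73.0.0.0/8 -> H1 at depth 8
  add 164.209.0.0/16 -> H2 at depth 16
  add 73.31.144.0/20 -> H0 at depth 20
  - 73.0.0.0/8 clear@8
  - 121.22.145.41/32 clear@32
  add 200.0.0.0/5 -> H0 at depth 5
  add 0.0.0.0/0 -> H2 at depth 0
  add 0.0.0.0/0 -> H1 at depth 0
  Q 204.184.64.0: descend 110011001011100001000000000 ; hops seen [H1,H0,H0,H0] ; pick H0
  add 0.0.0.0/0 -> H2 at depth 0
  Q 200.0.161.192: descend 11001 ; hops seen [H2,H0] ; pick H0
  Q 204.184.64.25: descend 11001100101110000100000000011001 ; hops seen [H2,H0,H0,H0,H2] ; pick H2
  Q 52.127.250.80: descend 0 ; hops seen [H2] ; pick H2
  add 121.22.0.0/16 -> H1 at depth 16
  add 73.31.144.0/20 -> H1 at depth 20
  Q 200.0.0.7: descend 11001 ; hops seen [H2,H0] ; pick H0
  add 164.209.112.0/20 -> H1 at depth 20
  Q 200.72.170.67: descend 11001 ; hops seen [H2,H0] ; pick H0

== LOOKUPS ==
["H1","H0","H0","H0","H2","H2","H0","H0"]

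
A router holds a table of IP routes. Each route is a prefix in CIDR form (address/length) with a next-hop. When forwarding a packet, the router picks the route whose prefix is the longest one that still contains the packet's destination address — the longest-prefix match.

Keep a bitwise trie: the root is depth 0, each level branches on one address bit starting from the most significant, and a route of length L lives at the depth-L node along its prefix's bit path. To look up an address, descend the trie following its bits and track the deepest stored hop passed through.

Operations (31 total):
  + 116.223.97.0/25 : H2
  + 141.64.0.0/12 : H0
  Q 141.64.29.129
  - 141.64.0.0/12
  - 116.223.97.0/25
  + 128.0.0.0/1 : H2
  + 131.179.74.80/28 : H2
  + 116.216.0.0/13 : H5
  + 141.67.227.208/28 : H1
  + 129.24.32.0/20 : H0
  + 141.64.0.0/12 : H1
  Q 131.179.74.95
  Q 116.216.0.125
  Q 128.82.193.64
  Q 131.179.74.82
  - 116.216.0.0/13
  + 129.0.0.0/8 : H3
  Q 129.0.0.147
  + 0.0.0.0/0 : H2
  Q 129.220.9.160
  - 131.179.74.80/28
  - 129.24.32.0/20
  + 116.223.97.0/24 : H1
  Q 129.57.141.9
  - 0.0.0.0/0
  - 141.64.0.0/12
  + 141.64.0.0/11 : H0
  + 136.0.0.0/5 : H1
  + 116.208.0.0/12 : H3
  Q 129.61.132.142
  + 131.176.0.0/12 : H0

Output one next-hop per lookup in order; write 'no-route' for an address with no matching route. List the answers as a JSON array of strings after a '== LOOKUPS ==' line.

Apply in order:
  add 116.223.97.0/25 -> H2 at depth 25
  add 141.64.0.0/12 -> H0 at depth 12
  Q 141.64.29.129: descend 100011010100 ; hops seen [H0] ; pick H0
  - 141.64.0.0/12 clear@12
  - 116.223.97.0/25 clear@25
  add 128.0.0.0/1 -> H2 at depth 1
  add 131.179.74.80/28 -> H2 at depth 28
  add 116.216.0.0/13 -> H5 at depth 13
  add 141.67.227.208/28 -> H1 at depth 28
  add 129.24.32.0/20 -> H0 at depth 20
  add 141.64.0.0/12 -> H1 at depth 12
  Q 131.179.74.95: descend 1000001110110011010010100101 ; hops seen [H2,H2] ; pick H2
  Q 116.216.0.125: descend 0111010011011 ; hops seen [H5] ; pick H5
  Q 128.82.193.64: descend 1000000 ; hops seen [H2] ; pick H2
  Q 131.179.74.82: descend 1000001110110011010010100101 ; hops seen [H2,H2] ; pick H2
  - 116.216.0.0/13 clear@13
  add 129.0.0.0/8 -> H3 at depth 8
  Q 129.0.0.147: descend 10000001000 ; hops seen [H2,H3] ; pick H3
  add 0.0.0.0/0 -> H2 at depth 0
  Q 129.220.9.160: descend 10000001 ; hops seen [H2,H2,H3] ; pick H3
  - 131.179.74.80/28 clear@28
  - 129.24.32.0/20 clear@20
  add 116.223.97.0/24 -> H1 at depth 24
  Q 129.57.141.9: descend 1000000100 ; hops seen [H2,H2,H3] ; pick H3
  - 0.0.0.0/0 clear@0
  - 141.64.0.0/12 clear@12
  add 141.64.0.0/11 -> H0 at depth 11
  add 136.0.0.0/5 -> H1 at depth 5
  add 116.208.0.0/12 -> H3 at depth 12
  Q 129.61.132.142: descend 1000000100 ; hops seen [H2,H3] ; pick H3
  add 131.176.0.0/12 -> H0 at depth 12

== LOOKUPS ==
["H0","H2","H5","H2","H2","H3","H3","H3","H3"]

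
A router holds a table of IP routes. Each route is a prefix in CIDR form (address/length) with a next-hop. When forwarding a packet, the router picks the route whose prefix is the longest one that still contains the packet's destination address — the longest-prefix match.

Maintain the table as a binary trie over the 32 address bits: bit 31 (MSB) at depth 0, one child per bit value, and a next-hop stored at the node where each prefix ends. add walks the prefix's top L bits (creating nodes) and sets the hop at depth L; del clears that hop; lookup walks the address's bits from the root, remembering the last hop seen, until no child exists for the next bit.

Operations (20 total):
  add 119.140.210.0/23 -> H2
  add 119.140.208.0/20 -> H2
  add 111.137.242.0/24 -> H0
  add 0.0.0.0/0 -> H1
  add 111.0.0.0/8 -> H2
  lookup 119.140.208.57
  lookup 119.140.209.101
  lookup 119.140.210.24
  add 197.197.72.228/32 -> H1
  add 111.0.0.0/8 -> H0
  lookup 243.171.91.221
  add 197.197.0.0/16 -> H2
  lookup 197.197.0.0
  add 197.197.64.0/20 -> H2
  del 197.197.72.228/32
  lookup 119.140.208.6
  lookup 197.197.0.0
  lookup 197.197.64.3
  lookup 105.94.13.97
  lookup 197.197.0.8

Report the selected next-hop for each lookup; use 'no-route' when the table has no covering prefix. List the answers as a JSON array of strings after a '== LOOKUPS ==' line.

Process each operation:
  + 119.140.210.0/23 (H2) depth=23
  + 119.140.208.0/20 (H2) depth=20
  + 111.137.242.0/24 (H0) depth=24
  + 0.0.0.0/0 (H1) depth=0
  + 111.0.0.0/8 (H2) depth=8
  ? 119.140.208.57  path d0:H1→d1:-→d2:-→d3:-→d4:-→d5:-→d6:-→d7:-→d8:-→d9:-→d10:-→d11:-→d12:-→d13:-→d14:-→d15:-→d16:-→d17:-→d18:-→d19:-→d20:H2→d21:-→d22:-  best=H2
  ? 119.140.209.101  path d0:H1→d1:-→d2:-→d3:-→d4:-→d5:-→d6:-→d7:-→d8:-→d9:-→d10:-→d11:-→d12:-→d13:-→d14:-→d15:-→d16:-→d17:-→d18:-→d19:-→d20:H2→d21:-→d22:-  best=H2
  ? 119.140.210.24  path d0:H1→d1:-→d2:-→d3:-→d4:-→d5:-→d6:-→d7:-→d8:-→d9:-→d10:-→d11:-→d12:-→d13:-→d14:-→d15:-→d16:-→d17:-→d18:-→d19:-→d20:H2→d21:-→d22:-→d23:H2  best=H2
  + 197.197.72.228/32 (H1) depth=32
  + 111.0.0.0/8 (H0) depth=8
  ? 243.171.91.221  path d0:H1→d1:-→d2:-  best=H1
  + 197.197.0.0/16 (H2) depth=16
  ? 197.197.0.0  path d0:H1→d1:-→d2:-→d3:-→d4:-→d5:-→d6:-→d7:-→d8:-→d9:-→d10:-→d11:-→d12:-→d13:-→d14:-→d15:-→d16:H2→d17:-  best=H2
  + 197.197.64.0/20 (H2) depth=20
  - 197.197.72.228/32 clear@32
  ? 119.140.208.6  path d0:H1→d1:-→d2:-→d3:-→d4:-→d5:-→d6:-→d7:-→d8:-→d9:-→d10:-→d11:-→d12:-→d13:-→d14:-→d15:-→d16:-→d17:-→d18:-→d19:-→d20:H2→d21:-→d22:-  best=H2
  ? 197.197.0.0  path d0:H1→d1:-→d2:-→d3:-→d4:-→d5:-→d6:-→d7:-→d8:-→d9:-→d10:-→d11:-→d12:-→d13:-→d14:-→d15:-→d16:H2→d17:-  best=H2
  ? 197.197.64.3  path d0:H1→d1:-→d2:-→d3:-→d4:-→d5:-→d6:-→d7:-→d8:-→d9:-→d10:-→d11:-→d12:-→d13:-→d14:-→d15:-→d16:H2→d17:-→d18:-→d19:-→d20:H2  best=H2
  ? 105.94.13.97  path d0:H1→d1:-→d2:-→d3:-→d4:-→d5:-  best=H1
  ? 197.197.0.8  path d0:H1→d1:-→d2:-→d3:-→d4:-→d5:-→d6:-→d7:-→d8:-→d9:-→d10:-→d11:-→d12:-→d13:-→d14:-→d15:-→d16:H2→d17:-  best=H2

== LOOKUPS ==
["H2","H2","H2","H1","H2","H2","H2","H2","H1","H2"]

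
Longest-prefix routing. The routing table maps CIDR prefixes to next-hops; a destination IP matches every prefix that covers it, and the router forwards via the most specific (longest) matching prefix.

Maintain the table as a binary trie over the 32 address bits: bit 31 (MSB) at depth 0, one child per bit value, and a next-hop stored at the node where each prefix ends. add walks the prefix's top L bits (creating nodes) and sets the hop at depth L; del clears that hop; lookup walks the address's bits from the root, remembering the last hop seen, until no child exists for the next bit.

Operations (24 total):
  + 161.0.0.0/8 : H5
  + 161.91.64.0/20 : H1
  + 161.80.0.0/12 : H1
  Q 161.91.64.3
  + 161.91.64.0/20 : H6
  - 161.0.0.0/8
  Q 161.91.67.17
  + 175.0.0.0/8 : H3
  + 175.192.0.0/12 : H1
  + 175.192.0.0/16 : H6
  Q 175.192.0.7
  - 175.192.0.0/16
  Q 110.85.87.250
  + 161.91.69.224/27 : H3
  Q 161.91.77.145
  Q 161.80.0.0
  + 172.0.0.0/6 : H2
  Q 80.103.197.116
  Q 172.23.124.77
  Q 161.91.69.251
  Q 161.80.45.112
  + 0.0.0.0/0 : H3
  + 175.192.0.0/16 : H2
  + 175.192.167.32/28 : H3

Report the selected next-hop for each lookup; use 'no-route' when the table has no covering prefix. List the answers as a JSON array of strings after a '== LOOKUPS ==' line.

Apply in order:
  add 161.0.0.0/8 -> H5 at depth 8
  add 161.91.64.0/20 -> H1 at depth 20
  add 161.80.0.0/12 -> H1 at depth 12
  ? 161.91.64.3  path d0:-→d1:-→d2:-→d3:-→d4:-→d5:-→d6:-→d7:-→d8:H5→d9:-→d10:-→d11:-→d12:H1→d13:-→d14:-→d15:-→d16:-→d17:-→d18:-→d19:-→d20:H1  best=H1
  add 161.91.64.0/20 -> H6 at depth 20
  del 161.0.0.0/8 (clear depth 8)
  ? 161.91.67.17  path d0:-→d1:-→d2:-→d3:-→d4:-→d5:-→d6:-→d7:-→d8:-→d9:-→d10:-→d11:-→d12:H1→d13:-→d14:-→d15:-→d16:-→d17:-→d18:-→d19:-→d20:H6  best=H6
  add 175.0.0.0/8 -> H3 at depth 8
  add 175.192.0.0/12 -> H1 at depth 12
  add 175.192.0.0/16 -> H6 at depth 16
  ? 175.192.0.7  path d0:-→d1:-→d2:-→d3:-→d4:-→d5:-→d6:-→d7:-→d8:H3→d9:-→d10:-→d11:-→d12:H1→d13:-→d14:-→d15:-→d16:H6  best=H6
  del 175.192.0.0/16 (clear depth 16)
  ? 110.85.87.250  path d0:-  best=no-route
  add 161.91.69.224/27 -> H3 at depth 27
  ? 161.91.77.145  path d0:-→d1:-→d2:-→d3:-→d4:-→d5:-→d6:-→d7:-→d8:-→d9:-→d10:-→d11:-→d12:H1→d13:-→d14:-→d15:-→d16:-→d17:-→d18:-→d19:-→d20:H6  best=H6
  ? 161.80.0.0  path d0:-→d1:-→d2:-→d3:-→d4:-→d5:-→d6:-→d7:-→d8:-→d9:-→d10:-→d11:-→d12:H1  best=H1
  add 172.0.0.0/6 -> H2 at depth 6
  ? 80.103.197.116  path d0:-  best=no-route
  ? 172.23.124.77  path d0:-→d1:-→d2:-→d3:-→d4:-→d5:-→d6:H2  best=H2
  ? 161.91.69.251  path d0:-→d1:-→d2:-→d3:-→d4:-→d5:-→d6:-→d7:-→d8:-→d9:-→d10:-→d11:-→d12:H1→d13:-→d14:-→d15:-→d16:-→d17:-→d18:-→d19:-→d20:H6→d21:-→d22:-→d23:-→d24:-→d25:-→d26:-→d27:H3  best=H3
  ? 161.80.45.112  path d0:-→d1:-→d2:-→d3:-→d4:-→d5:-→d6:-→d7:-→d8:-→d9:-→d10:-→d11:-→d12:H1  best=H1
  add 0.0.0.0/0 -> H3 at depth 0
  add 175.192.0.0/16 -> H2 at depth 16
  add 175.192.167.32/28 -> H3 at depth 28

== LOOKUPS ==
["H1","H6","H6","no-route","H6","H1","no-route","H2","H3","H1"]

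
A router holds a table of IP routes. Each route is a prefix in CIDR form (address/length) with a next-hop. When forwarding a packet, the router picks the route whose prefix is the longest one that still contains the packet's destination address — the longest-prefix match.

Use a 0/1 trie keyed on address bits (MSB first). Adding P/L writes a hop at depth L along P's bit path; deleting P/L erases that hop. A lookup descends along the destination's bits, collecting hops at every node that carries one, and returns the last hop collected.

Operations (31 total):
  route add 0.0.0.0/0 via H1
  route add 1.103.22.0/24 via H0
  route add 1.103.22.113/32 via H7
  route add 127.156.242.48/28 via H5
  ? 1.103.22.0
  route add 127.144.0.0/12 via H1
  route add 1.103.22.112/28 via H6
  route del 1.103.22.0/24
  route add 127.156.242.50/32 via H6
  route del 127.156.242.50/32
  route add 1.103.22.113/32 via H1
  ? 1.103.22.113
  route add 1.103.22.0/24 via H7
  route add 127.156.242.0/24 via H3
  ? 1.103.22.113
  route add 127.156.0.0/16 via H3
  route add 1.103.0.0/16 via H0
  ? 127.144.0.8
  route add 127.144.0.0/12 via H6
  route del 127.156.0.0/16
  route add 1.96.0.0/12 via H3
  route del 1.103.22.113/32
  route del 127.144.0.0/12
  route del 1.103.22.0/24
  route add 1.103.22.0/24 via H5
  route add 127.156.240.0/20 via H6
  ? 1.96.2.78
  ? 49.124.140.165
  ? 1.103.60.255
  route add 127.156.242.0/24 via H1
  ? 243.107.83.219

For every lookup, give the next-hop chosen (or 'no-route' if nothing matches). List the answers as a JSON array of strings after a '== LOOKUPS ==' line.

Process each operation:
  + 0.0.0.0/0 (H1) depth=0
  + 1.103.22.0/24 (H0) depth=24
  + 1.103.22.113/32 (H7) depth=32
  + 127.156.242.48/28 (H5) depth=28
  lookup 1.103.22.0: bits 0000000101100111000101100 walk d0:H1→d1:-→d2:-→d3:-→d4:-→d5:-→d6:-→d7:-→d8:-→d9:-→d10:-→d11:-→d12:-→d13:-→d14:-→d15:-→d16:-→d17:-→d18:-→d19:-→d20:-→d21:-→d22:-→d23:-→d24:H0→d25:- -> H0
  + 127.144.0.0/12 (H1) depth=12
  + 1.103.22.112/28 (H6) depth=28
  del 1.103.22.0/24 (clear depth 24)
  + 127.156.242.50/32 (H6) depth=32
  del 127.156.242.50/32 (clear depth 32)
  + 1.103.22.113/32 (H1) depth=32
  lookup 1.103.22.113: bits 00000001011001110001011001110001 walk d0:H1→d1:-→d2:-→d3:-→d4:-→d5:-→d6:-→d7:-→d8:-→d9:-→d10:-→d11:-→d12:-→d13:-→d14:-→d15:-→d16:-→d17:-→d18:-→d19:-→d20:-→d21:-→d22:-→d23:-→d24:-→d25:-→d26:-→d27:-→d28:H6→d29:-→d30:-→d31:-→d32:H1 -> H1
  + 1.103.22.0/24 (H7) depth=24
  + 127.156.242.0/24 (H3) depth=24
  lookup 1.103.22.113: bits 00000001011001110001011001110001 walk d0:H1→d1:-→d2:-→d3:-→d4:-→d5:-→d6:-→d7:-→d8:-→d9:-→d10:-→d11:-→d12:-→d13:-→d14:-→d15:-→d16:-→d17:-→d18:-→d19:-→d20:-→d21:-→d22:-→d23:-→d24:H7→d25:-→d26:-→d27:-→d28:H6→d29:-→d30:-→d31:-→d32:H1 -> H1
  + 127.156.0.0/16 (H3) depth=16
  + 1.103.0.0/16 (H0) depth=16
  lookup 127.144.0.8: bits 011111111001 walk d0:H1→d1:-→d2:-→d3:-→d4:-→d5:-→d6:-→d7:-→d8:-→d9:-→d10:-→d11:-→d12:H1 -> H1
  + 127.144.0.0/12 (H6) depth=12
  del 127.156.0.0/16 (clear depth 16)
  + 1.96.0.0/12 (H3) depth=12
  del 1.103.22.113/32 (clear depth 32)
  del 127.144.0.0/12 (clear depth 12)
  del 1.103.22.0/24 (clear depth 24)
  + 1.103.22.0/24 (H5) depth=24
  + 127.156.240.0/20 (H6) depth=20
  lookup 1.96.2.78: bits 0000000101100 walk d0:H1→d1:-→d2:-→d3:-→d4:-→d5:-→d6:-→d7:-→d8:-→d9:-→d10:-→d11:-→d12:H3→d13:- -> H3
  lookup 49.124.140.165: bits 00 walk d0:H1→d1:-→d2:- -> H1
  lookup 1.103.60.255: bits 000000010110011100 walk d0:H1→d1:-→d2:-→d3:-→d4:-→d5:-→d6:-→d7:-→d8:-→d9:-→d10:-→d11:-→d12:H3→d13:-→d14:-→d15:-→d16:H0→d17:-→d18:- -> H0
  + 127.156.242.0/24 (H1) depth=24
  lookup 243.107.83.219: bits ε walk d0:H1 -> H1

== LOOKUPS ==
["H0","H1","H1","H1","H3","H1","H0","H1"]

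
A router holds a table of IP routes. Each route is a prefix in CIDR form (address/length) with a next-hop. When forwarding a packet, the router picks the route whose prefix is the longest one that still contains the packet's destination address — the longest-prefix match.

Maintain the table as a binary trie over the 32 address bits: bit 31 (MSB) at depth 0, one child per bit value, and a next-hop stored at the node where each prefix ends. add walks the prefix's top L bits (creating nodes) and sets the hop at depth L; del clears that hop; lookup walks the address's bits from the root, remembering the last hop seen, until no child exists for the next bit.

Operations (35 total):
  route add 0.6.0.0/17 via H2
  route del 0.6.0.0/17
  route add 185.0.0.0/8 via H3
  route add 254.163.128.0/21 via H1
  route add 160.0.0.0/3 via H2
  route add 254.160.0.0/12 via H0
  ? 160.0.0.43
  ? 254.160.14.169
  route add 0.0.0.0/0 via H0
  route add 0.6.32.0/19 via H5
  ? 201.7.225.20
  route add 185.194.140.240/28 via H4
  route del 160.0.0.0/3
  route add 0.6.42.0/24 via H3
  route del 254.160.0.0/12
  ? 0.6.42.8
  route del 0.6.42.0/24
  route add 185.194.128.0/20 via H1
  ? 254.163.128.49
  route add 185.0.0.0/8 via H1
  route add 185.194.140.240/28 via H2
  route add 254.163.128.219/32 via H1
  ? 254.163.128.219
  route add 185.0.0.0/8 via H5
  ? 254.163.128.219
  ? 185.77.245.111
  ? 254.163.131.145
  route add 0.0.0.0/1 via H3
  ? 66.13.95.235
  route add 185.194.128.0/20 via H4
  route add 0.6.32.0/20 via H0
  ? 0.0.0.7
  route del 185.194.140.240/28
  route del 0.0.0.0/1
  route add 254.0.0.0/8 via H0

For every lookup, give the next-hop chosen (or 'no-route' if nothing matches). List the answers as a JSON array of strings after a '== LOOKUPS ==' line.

Trace:
  add 0.6.0.0/17 -> H2 at depth 17
  - 0.6.0.0/17 clear@17
  add 185.0.0.0/8 -> H3 at depth 8
  add 254.163.128.0/21 -> H1 at depth 21
  add 160.0.0.0/3 -> H2 at depth 3
  add 254.160.0.0/12 -> H0 at depth 12
  Q 160.0.0.43: descend 101 ; hops seen [H2] ; pick H2
  Q 254.160.14.169: descend 11111110101000 ; hops seen [H0] ; pick H0
  add 0.0.0.0/0 -> H0 at depth 0
  add 0.6.32.0/19 -> H5 at depth 19
  Q 201.7.225.20: descend 11 ; hops seen [H0] ; pick H0
  add 185.194.140.240/28 -> H4 at depth 28
  - 160.0.0.0/3 clear@3
  add 0.6.42.0/24 -> H3 at depth 24
  - 254.160.0.0/12 clear@12
  Q 0.6.42.8: descend 000000000000011000101010 ; hops seen [H0,H5,H3] ; pick H3
  - 0.6.42.0/24 clear@24
  add 185.194.128.0/20 -> H1 at depth 20
  Q 254.163.128.49: descend 111111101010001110000 ; hops seen [H0,H1] ; pick H1
  add 185.0.0.0/8 -> H1 at depth 8
  add 185.194.140.240/28 -> H2 at depth 28
  add 254.163.128.219/32 -> H1 at depth 32
  Q 254.163.128.219: descend 11111110101000111000000011011011 ; hops seen [H0,H1,H1] ; pick H1
  add 185.0.0.0/8 -> H5 at depth 8
  Q 254.163.128.219: descend 11111110101000111000000011011011 ; hops seen [H0,H1,H1] ; pick H1
  Q 185.77.245.111: descend 10111001 ; hops seen [H0,H5] ; pick H5
  Q 254.163.131.145: descend 1111111010100011100000 ; hops seen [H0,H1] ; pick H1
  add 0.0.0.0/1 -> H3 at depth 1
  Q 66.13.95.235: descend 0 ; hops seen [H0,H3] ; pick H3
  add 185.194.128.0/20 -> H4 at depth 20
  add 0.6.32.0/20 -> H0 at depth 20
  Q 0.0.0.7: descend 0000000000000 ; hops seen [H0,H3] ; pick H3
  - 185.194.140.240/28 clear@28
  - 0.0.0.0/1 clear@1
  add 254.0.0.0/8 -> H0 at depth 8

== LOOKUPS ==
["H2","H0","H0","H3","H1","H1","H1","H5","H1","H3","H3"]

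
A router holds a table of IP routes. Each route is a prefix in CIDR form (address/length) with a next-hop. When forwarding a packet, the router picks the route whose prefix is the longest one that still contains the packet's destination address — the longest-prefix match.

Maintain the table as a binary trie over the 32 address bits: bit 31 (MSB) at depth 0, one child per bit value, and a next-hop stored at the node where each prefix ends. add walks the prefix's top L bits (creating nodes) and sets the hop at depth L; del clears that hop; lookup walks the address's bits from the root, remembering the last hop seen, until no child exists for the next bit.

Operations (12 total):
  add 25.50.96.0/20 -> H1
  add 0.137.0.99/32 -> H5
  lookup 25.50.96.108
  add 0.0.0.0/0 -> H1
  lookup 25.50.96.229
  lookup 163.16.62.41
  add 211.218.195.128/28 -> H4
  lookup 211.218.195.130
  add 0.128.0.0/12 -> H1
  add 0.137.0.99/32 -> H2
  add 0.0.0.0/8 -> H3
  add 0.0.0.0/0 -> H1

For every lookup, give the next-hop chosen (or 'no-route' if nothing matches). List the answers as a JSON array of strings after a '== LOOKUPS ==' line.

Trace:
  + 25.50.96.0/20 (H1) depth=20
  + 0.137.0.99/32 (H5) depth=32
  ? 25.50.96.108  path d0:-→d1:-→d2:-→d3:-→d4:-→d5:-→d6:-→d7:-→d8:-→d9:-→d10:-→d11:-→d12:-→d13:-→d14:-→d15:-→d16:-→d17:-→d18:-→d19:-→d20:H1  best=H1
  + 0.0.0.0/0 (H1) depth=0
  ? 25.50.96.229  path d0:H1→d1:-→d2:-→d3:-→d4:-→d5:-→d6:-→d7:-→d8:-→d9:-→d10:-→d11:-→d12:-→d13:-→d14:-→d15:-→d16:-→d17:-→d18:-→d19:-→d20:H1  best=H1
  ? 163.16.62.41  path d0:H1  best=H1
  + 211.218.195.128/28 (H4) depth=28
  ? 211.218.195.130  path d0:H1→d1:-→d2:-→d3:-→d4:-→d5:-→d6:-→d7:-→d8:-→d9:-→d10:-→d11:-→d12:-→d13:-→d14:-→d15:-→d16:-→d17:-→d18:-→d19:-→d20:-→d21:-→d22:-→d23:-→d24:-→d25:-→d26:-→d27:-→d28:H4  best=H4
  + 0.128.0.0/12 (H1) depth=12
  + 0.137.0.99/32 (H2) depth=32
  + 0.0.0.0/8 (H3) depth=8
  + 0.0.0.0/0 (H1) depth=0

== LOOKUPS ==
["H1","H1","H1","H4"]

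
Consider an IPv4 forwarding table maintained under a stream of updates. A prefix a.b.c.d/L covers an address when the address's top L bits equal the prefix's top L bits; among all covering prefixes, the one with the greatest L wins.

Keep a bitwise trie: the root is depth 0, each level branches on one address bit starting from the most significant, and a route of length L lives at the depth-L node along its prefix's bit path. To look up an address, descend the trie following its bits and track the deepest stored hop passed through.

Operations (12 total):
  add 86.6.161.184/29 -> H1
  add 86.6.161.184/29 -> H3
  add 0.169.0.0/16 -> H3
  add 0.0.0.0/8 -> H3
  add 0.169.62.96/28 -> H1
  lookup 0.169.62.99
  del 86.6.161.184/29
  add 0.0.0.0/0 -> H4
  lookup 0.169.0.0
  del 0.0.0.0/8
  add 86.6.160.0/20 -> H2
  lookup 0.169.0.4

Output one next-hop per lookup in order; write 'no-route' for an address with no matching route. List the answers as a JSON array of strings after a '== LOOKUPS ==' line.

Apply in order:
  add 86.6.161.184/29 -> H1 at depth 29
  add 86.6.161.184/29 -> H3 at depth 29
  add 0.169.0.0/16 -> H3 at depth 16
  add 0.0.0.0/8 -> H3 at depth 8
  add 0.169.62.96/28 -> H1 at depth 28
  ? 0.169.62.99  path d0:-→d1:-→d2:-→d3:-→d4:-→d5:-→d6:-→d7:-→d8:H3→d9:-→d10:-→d11:-→d12:-→d13:-→d14:-→d15:-→d16:H3→d17:-→d18:-→d19:-→d20:-→d21:-→d22:-→d23:-→d24:-→d25:-→d26:-→d27:-→d28:H1  best=H1
  - 86.6.161.184/29 clear@29
  add 0.0.0.0/0 -> H4 at depth 0
  ? 0.169.0.0  path d0:H4→d1:-→d2:-→d3:-→d4:-→d5:-→d6:-→d7:-→d8:H3→d9:-→d10:-→d11:-→d12:-→d13:-→d14:-→d15:-→d16:H3→d17:-→d18:-  best=H3
  - 0.0.0.0/8 clear@8
  add 86.6.160.0/20 -> H2 at depth 20
  ? 0.169.0.4  path d0:H4→d1:-→d2:-→d3:-→d4:-→d5:-→d6:-→d7:-→d8:-→d9:-→d10:-→d11:-→d12:-→d13:-→d14:-→d15:-→d16:H3→d17:-→d18:-  best=H3

== LOOKUPS ==
["H1","H3","H3"]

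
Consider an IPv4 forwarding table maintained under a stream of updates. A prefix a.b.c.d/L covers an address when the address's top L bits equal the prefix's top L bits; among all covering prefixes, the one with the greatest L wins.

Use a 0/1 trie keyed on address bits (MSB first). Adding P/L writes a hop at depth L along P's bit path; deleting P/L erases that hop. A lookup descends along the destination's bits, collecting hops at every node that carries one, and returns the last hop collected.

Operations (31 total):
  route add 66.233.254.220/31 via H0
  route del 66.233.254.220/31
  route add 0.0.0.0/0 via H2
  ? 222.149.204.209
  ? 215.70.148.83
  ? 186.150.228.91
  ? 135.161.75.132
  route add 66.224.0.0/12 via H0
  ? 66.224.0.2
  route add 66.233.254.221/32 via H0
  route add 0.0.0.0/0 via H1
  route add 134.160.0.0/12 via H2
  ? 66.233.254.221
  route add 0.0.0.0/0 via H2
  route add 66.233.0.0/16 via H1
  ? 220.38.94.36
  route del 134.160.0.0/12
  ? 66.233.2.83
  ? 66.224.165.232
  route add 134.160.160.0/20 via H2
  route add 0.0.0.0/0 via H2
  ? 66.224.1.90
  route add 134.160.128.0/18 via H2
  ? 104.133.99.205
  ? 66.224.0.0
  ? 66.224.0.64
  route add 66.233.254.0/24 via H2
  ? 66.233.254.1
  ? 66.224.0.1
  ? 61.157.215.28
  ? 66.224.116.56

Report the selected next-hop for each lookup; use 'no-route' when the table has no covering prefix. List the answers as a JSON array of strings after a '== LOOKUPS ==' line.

Process each operation:
  add 66.233.254.220/31 -> H0 at depth 31
  del 66.233.254.220/31 (clear depth 31)
  add 0.0.0.0/0 -> H2 at depth 0
  ? 222.149.204.209  path d0:H2  best=H2
  ? 215.70.148.83  path d0:H2  best=H2
  ? 186.150.228.91  path d0:H2  best=H2
  ? 135.161.75.132  path d0:H2  best=H2
  add 66.224.0.0/12 -> H0 at depth 12
  ? 66.224.0.2  path d0:H2→d1:-→d2:-→d3:-→d4:-→d5:-→d6:-→d7:-→d8:-→d9:-→d10:-→d11:-→d12:H0  best=H0
  add 66.233.254.221/32 -> H0 at depth 32
  add 0.0.0.0/0 -> H1 at depth 0
  add 134.160.0.0/12 -> H2 at depth 12
  ? 66.233.254.221  path d0:H1→d1:-→d2:-→d3:-→d4:-→d5:-→d6:-→d7:-→d8:-→d9:-→d10:-→d11:-→d12:H0→d13:-→d14:-→d15:-→d16:-→d17:-→d18:-→d19:-→d20:-→d21:-→d22:-→d23:-→d24:-→d25:-→d26:-→d27:-→d28:-→d29:-→d30:-→d31:-→d32:H0  best=H0
  add 0.0.0.0/0 -> H2 at depth 0
  add 66.233.0.0/16 -> H1 at depth 16
  ? 220.38.94.36  path d0:H2→d1:-  best=H2
  del 134.160.0.0/12 (clear depth 12)
  ? 66.233.2.83  path d0:H2→d1:-→d2:-→d3:-→d4:-→d5:-→d6:-→d7:-→d8:-→d9:-→d10:-→d11:-→d12:H0→d13:-→d14:-→d15:-→d16:H1  best=H1
  ? 66.224.165.232  path d0:H2→d1:-→d2:-→d3:-→d4:-→d5:-→d6:-→d7:-→d8:-→d9:-→d10:-→d11:-→d12:H0  best=H0
  add 134.160.160.0/20 -> H2 at depth 20
  add 0.0.0.0/0 -> H2 at depth 0
  ? 66.224.1.90  path d0:H2→d1:-→d2:-→d3:-→d4:-→d5:-→d6:-→d7:-→d8:-→d9:-→d10:-→d11:-→d12:H0  best=H0
  add 134.160.128.0/18 -> H2 at depth 18
  ? 104.133.99.205  path d0:H2→d1:-→d2:-  best=H2
  ? 66.224.0.0  path d0:H2→d1:-→d2:-→d3:-→d4:-→d5:-→d6:-→d7:-→d8:-→d9:-→d10:-→d11:-→d12:H0  best=H0
  ? 66.224.0.64  path d0:H2→d1:-→d2:-→d3:-→d4:-→d5:-→d6:-→d7:-→d8:-→d9:-→d10:-→d11:-→d12:H0  best=H0
  add 66.233.254.0/24 -> H2 at depth 24
  ? 66.233.254.1  path d0:H2→d1:-→d2:-→d3:-→d4:-→d5:-→d6:-→d7:-→d8:-→d9:-→d10:-→d11:-→d12:H0→d13:-→d14:-→d15:-→d16:H1→d17:-→d18:-→d19:-→d20:-→d21:-→d22:-→d23:-→d24:H2  best=H2
  ? 66.224.0.1  path d0:H2→d1:-→d2:-→d3:-→d4:-→d5:-→d6:-→d7:-→d8:-→d9:-→d10:-→d11:-→d12:H0  best=H0
  ? 61.157.215.28  path d0:H2→d1:-  best=H2
  ? 66.224.116.56  path d0:H2→d1:-→d2:-→d3:-→d4:-→d5:-→d6:-→d7:-→d8:-→d9:-→d10:-→d11:-→d12:H0  best=H0

== LOOKUPS ==
["H2","H2","H2","H2","H0","H0","H2","H1","H0","H0","H2","H0","H0","H2","H0","H2","H0"]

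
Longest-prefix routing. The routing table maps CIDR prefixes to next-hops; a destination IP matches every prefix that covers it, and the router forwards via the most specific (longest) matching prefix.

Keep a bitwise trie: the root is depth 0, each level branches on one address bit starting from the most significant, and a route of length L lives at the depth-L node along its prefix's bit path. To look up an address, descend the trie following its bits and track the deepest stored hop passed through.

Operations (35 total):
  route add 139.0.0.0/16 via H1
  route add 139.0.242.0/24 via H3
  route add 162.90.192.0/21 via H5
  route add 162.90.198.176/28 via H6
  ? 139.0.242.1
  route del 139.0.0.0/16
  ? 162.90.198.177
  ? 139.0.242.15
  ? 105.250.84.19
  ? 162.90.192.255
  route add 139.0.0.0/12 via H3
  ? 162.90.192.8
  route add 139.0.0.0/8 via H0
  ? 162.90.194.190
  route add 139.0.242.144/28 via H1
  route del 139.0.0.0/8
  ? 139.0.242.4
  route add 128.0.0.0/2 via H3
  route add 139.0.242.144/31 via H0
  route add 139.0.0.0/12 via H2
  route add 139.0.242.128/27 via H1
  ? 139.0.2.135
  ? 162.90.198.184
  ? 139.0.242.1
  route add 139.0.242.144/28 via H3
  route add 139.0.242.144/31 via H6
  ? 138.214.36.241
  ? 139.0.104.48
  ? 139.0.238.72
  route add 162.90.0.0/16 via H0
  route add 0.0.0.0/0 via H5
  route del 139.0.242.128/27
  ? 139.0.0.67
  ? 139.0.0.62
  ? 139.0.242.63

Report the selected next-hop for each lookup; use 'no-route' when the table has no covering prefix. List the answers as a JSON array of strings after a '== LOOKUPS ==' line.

Process each operation:
  add 139.0.0.0/16 -> H1 at depth 16
  add 139.0.242.0/24 -> H3 at depth 24
  add 162.90.192.0/21 -> H5 at depth 21
  add 162.90.198.176/28 -> H6 at depth 28
  Q 139.0.242.1: descend 100010110000000011110010 ; hops seen [H1,H3] ; pick H3
  - 139.0.0.0/16 clear@16
  Q 162.90.198.177: descend 1010001001011010110001101011 ; hops seen [H5,H6] ; pick H6
  Q 139.0.242.15: descend 100010110000000011110010 ; hops seen [H3] ; pick H3
  Q 105.250.84.19: descend ε ; hops seen [∅] ; pick no-route
  Q 162.90.192.255: descend 101000100101101011000 ; hops seen [H5] ; pick H5
  add 139.0.0.0/12 -> H3 at depth 12
  Q 162.90.192.8: descend 101000100101101011000 ; hops seen [H5] ; pick H5
  add 139.0.0.0/8 -> H0 at depth 8
  Q 162.90.194.190: descend 101000100101101011000 ; hops seen [H5] ; pick H5
  add 139.0.242.144/28 -> H1 at depth 28
  - 139.0.0.0/8 clear@8
  Q 139.0.242.4: descend 100010110000000011110010 ; hops seen [H3,H3] ; pick H3
  add 128.0.0.0/2 -> H3 at depth 2
  add 139.0.242.144/31 -> H0 at depth 31
  add 139.0.0.0/12 -> H2 at depth 12
  add 139.0.242.128/27 -> H1 at depth 27
  Q 139.0.2.135: descend 1000101100000000 ; hops seen [H3,H2] ; pick H2
  Q 162.90.198.184: descend 1010001001011010110001101011 ; hops seen [H3,H5,H6] ; pick H6
  Q 139.0.242.1: descend 100010110000000011110010 ; hops seen [H3,H2,H3] ; pick H3
  add 139.0.242.144/28 -> H3 at depth 28
  add 139.0.242.144/31 -> H6 at depth 31
  Q 138.214.36.241: descend 1000101 ; hops seen [H3] ; pick H3
  Q 139.0.104.48: descend 1000101100000000 ; hops seen [H3,H2] ; pick H2
  Q 139.0.238.72: descend 1000101100000000111 ; hops seen [H3,H2] ; pick H2
  add 162.90.0.0/16 -> H0 at depth 16
  add 0.0.0.0/0 -> H5 at depth 0
  - 139.0.242.128/27 clear@27
  Q 139.0.0.67: descend 1000101100000000 ; hops seen [H5,H3,H2] ; pick H2
  Q 139.0.0.62: descend 1000101100000000 ; hops seen [H5,H3,H2] ; pick H2
  Q 139.0.242.63: descend 100010110000000011110010 ; hops seen [H5,H3,H2,H3] ; pick H3

== LOOKUPS ==
["H3","H6","H3","no-route","H5","H5","H5","H3","H2","H6","H3","H3","H2","H2","H2","H2","H3"]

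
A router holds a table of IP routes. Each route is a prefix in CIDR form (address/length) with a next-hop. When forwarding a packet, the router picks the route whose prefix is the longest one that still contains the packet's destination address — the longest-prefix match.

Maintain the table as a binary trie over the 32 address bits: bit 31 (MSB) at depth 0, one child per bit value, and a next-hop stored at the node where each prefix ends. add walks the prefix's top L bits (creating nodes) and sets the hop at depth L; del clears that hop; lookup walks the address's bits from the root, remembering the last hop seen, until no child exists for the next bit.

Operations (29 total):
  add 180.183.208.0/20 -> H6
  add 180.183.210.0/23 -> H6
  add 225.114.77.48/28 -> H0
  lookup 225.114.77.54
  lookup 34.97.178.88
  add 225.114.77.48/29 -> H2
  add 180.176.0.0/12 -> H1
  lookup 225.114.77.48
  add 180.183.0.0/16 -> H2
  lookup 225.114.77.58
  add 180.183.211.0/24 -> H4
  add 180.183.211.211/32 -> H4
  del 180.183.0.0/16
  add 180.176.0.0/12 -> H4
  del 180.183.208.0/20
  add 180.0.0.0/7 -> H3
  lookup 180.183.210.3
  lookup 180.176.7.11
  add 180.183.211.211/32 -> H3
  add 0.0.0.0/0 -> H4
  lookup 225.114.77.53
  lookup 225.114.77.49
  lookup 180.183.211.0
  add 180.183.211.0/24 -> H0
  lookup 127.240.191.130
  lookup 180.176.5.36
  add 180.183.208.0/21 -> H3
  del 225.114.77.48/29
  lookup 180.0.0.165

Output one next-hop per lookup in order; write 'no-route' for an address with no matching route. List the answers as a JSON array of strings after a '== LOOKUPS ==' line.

Apply in order:
  + 180.183.208.0/20 (H6) depth=20
  + 180.183.210.0/23 (H6) depth=23
  + 225.114.77.48/28 (H0) depth=28
  lookup 225.114.77.54: bits 1110000101110010010011010011 walk d0:-→d1:-→d2:-→d3:-→d4:-→d5:-→d6:-→d7:-→d8:-→d9:-→d10:-→d11:-→d12:-→d13:-→d14:-→d15:-→d16:-→d17:-→d18:-→d19:-→d20:-→d21:-→d22:-→d23:-→d24:-→d25:-→d26:-→d27:-→d28:H0 -> H0
  lookup 34.97.178.88: bits ε walk d0:- -> no-route
  + 225.114.77.48/29 (H2) depth=29
  + 180.176.0.0/12 (H1) depth=12
  lookup 225.114.77.48: bits 11100001011100100100110100110 walk d0:-→d1:-→d2:-→d3:-→d4:-→d5:-→d6:-→d7:-→d8:-→d9:-→d10:-→d11:-→d12:-→d13:-→d14:-→d15:-→d16:-→d17:-→d18:-→d19:-→d20:-→d21:-→d22:-→d23:-→d24:-→d25:-→d26:-→d27:-→d28:H0→d29:H2 -> H2
  + 180.183.0.0/16 (H2) depth=16
  lookup 225.114.77.58: bits 1110000101110010010011010011 walk d0:-→d1:-→d2:-→d3:-→d4:-→d5:-→d6:-→d7:-→d8:-→d9:-→d10:-→d11:-→d12:-→d13:-→d14:-→d15:-→d16:-→d17:-→d18:-→d19:-→d20:-→d21:-→d22:-→d23:-→d24:-→d25:-→d26:-→d27:-→d28:H0 -> H0
  + 180.183.211.0/24 (H4) depth=24
  + 180.183.211.211/32 (H4) depth=32
  del 180.183.0.0/16 (clear depth 16)
  + 180.176.0.0/12 (H4) depth=12
  del 180.183.208.0/20 (clear depth 20)
  + 180.0.0.0/7 (H3) depth=7
  lookup 180.183.210.3: bits 10110100101101111101001 walk d0:-→d1:-→d2:-→d3:-→d4:-→d5:-→d6:-→d7:H3→d8:-→d9:-→d10:-→d11:-→d12:H4→d13:-→d14:-→d15:-→d16:-→d17:-→d18:-→d19:-→d20:-→d21:-→d22:-→d23:H6 -> H6
  lookup 180.176.7.11: bits 1011010010110 walk d0:-→d1:-→d2:-→d3:-→d4:-→d5:-→d6:-→d7:H3→d8:-→d9:-→d10:-→d11:-→d12:H4→d13:- -> H4
  + 180.183.211.211/32 (H3) depth=32
  + 0.0.0.0/0 (H4) depth=0
  lookup 225.114.77.53: bits 11100001011100100100110100110 walk d0:H4→d1:-→d2:-→d3:-→d4:-→d5:-→d6:-→d7:-→d8:-→d9:-→d10:-→d11:-→d12:-→d13:-→d14:-→d15:-→d16:-→d17:-→d18:-→d19:-→d20:-→d21:-→d22:-→d23:-→d24:-→d25:-→d26:-→d27:-→d28:H0→d29:H2 -> H2
  lookup 225.114.77.49: bits 11100001011100100100110100110 walk d0:H4→d1:-→d2:-→d3:-→d4:-→d5:-→d6:-→d7:-→d8:-→d9:-→d10:-→d11:-→d12:-→d13:-→d14:-→d15:-→d16:-→d17:-→d18:-→d19:-→d20:-→d21:-→d22:-→d23:-→d24:-→d25:-→d26:-→d27:-→d28:H0→d29:H2 -> H2
  lookup 180.183.211.0: bits 101101001011011111010011 walk d0:H4→d1:-→d2:-→d3:-→d4:-→d5:-→d6:-→d7:H3→d8:-→d9:-→d10:-→d11:-→d12:H4→d13:-→d14:-→d15:-→d16:-→d17:-→d18:-→d19:-→d20:-→d21:-→d22:-→d23:H6→d24:H4 -> H4
  + 180.183.211.0/24 (H0) depth=24
  lookup 127.240.191.130: bits ε walk d0:H4 -> H4
  lookup 180.176.5.36: bits 1011010010110 walk d0:H4→d1:-→d2:-→d3:-→d4:-→d5:-→d6:-→d7:H3→d8:-→d9:-→d10:-→d11:-→d12:H4→d13:- -> H4
  + 180.183.208.0/21 (H3) depth=21
  del 225.114.77.48/29 (clear depth 29)
  lookup 180.0.0.165: bits 10110100 walk d0:H4→d1:-→d2:-→d3:-→d4:-→d5:-→d6:-→d7:H3→d8:- -> H3

== LOOKUPS ==
["H0","no-route","H2","H0","H6","H4","H2","H2","H4","H4","H4","H3"]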